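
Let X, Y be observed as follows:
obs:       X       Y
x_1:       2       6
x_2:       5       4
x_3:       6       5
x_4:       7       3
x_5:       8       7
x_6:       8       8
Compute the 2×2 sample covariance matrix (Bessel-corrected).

Step 1 — column means:
  mean(X) = (2 + 5 + 6 + 7 + 8 + 8) / 6 = 36/6 = 6
  mean(Y) = (6 + 4 + 5 + 3 + 7 + 8) / 6 = 33/6 = 5.5

Step 2 — sample covariance S[i,j] = (1/(n-1)) · Σ_k (x_{k,i} - mean_i) · (x_{k,j} - mean_j), with n-1 = 5.
  S[X,X] = ((-4)·(-4) + (-1)·(-1) + (0)·(0) + (1)·(1) + (2)·(2) + (2)·(2)) / 5 = 26/5 = 5.2
  S[X,Y] = ((-4)·(0.5) + (-1)·(-1.5) + (0)·(-0.5) + (1)·(-2.5) + (2)·(1.5) + (2)·(2.5)) / 5 = 5/5 = 1
  S[Y,Y] = ((0.5)·(0.5) + (-1.5)·(-1.5) + (-0.5)·(-0.5) + (-2.5)·(-2.5) + (1.5)·(1.5) + (2.5)·(2.5)) / 5 = 17.5/5 = 3.5

S is symmetric (S[j,i] = S[i,j]). Assembling:

S = [[5.2, 1],
 [1, 3.5]]


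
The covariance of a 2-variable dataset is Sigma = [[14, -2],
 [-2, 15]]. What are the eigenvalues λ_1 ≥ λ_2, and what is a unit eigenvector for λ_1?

Step 1 — characteristic polynomial of 2×2 Sigma:
  det(Sigma - λI) = λ² - trace · λ + det = 0.
  trace = 14 + 15 = 29, det = 14·15 - (-2)² = 206.
Step 2 — discriminant:
  Δ = trace² - 4·det = 841 - 824 = 17.
Step 3 — eigenvalues:
  λ = (trace ± √Δ)/2 = (29 ± 4.1231)/2,
  λ_1 = 16.5616,  λ_2 = 12.4384.

Step 4 — unit eigenvector for λ_1: solve (Sigma - λ_1 I)v = 0. First row:
  (14 - 16.5616)·v_x + (-2)·v_y = 0, i.e. (-2.5616)·v_x + (-2)·v_y = 0,
  so v ∝ (b, λ_1 - a) = (-2, 2.5616); multiply by -1 so the first entry is positive: u = (2, -2.5616).
  ||u|| = √((2)² + (-2.5616)²) = √(10.5616) ≈ 3.2499,
  v_1 = u/||u|| ≈ (0.6154, -0.7882) (||v_1|| = 1).

λ_1 = 16.5616,  λ_2 = 12.4384;  v_1 ≈ (0.6154, -0.7882)


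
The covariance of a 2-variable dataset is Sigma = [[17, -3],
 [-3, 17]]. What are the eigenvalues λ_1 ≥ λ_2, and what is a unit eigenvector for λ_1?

Step 1 — characteristic polynomial of 2×2 Sigma:
  det(Sigma - λI) = λ² - trace · λ + det = 0.
  trace = 17 + 17 = 34, det = 17·17 - (-3)² = 280.
Step 2 — discriminant:
  Δ = trace² - 4·det = 1156 - 1120 = 36.
Step 3 — eigenvalues:
  λ = (trace ± √Δ)/2 = (34 ± 6)/2,
  λ_1 = 20,  λ_2 = 14.

Step 4 — unit eigenvector for λ_1: solve (Sigma - λ_1 I)v = 0. First row:
  (17 - 20)·v_x + (-3)·v_y = 0, i.e. (-3)·v_x + (-3)·v_y = 0,
  so v ∝ (b, λ_1 - a) = (-3, 3); multiply by -1 so the first entry is positive: u = (3, -3).
  ||u|| = √((3)² + (-3)²) = √(18) ≈ 4.2426,
  v_1 = u/||u|| ≈ (0.7071, -0.7071) (||v_1|| = 1).

λ_1 = 20,  λ_2 = 14;  v_1 ≈ (0.7071, -0.7071)


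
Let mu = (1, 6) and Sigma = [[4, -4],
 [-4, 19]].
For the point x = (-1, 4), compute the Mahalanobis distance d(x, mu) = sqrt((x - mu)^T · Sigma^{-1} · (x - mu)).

Step 1 — centre the observation: (x - mu) = (-2, -2).

Step 2 — invert Sigma. det(Sigma) = 4·19 - (-4)² = 60.
  Sigma^{-1} = (1/det) · [[d, -b], [-b, a]] = [[0.3167, 0.0667],
 [0.0667, 0.0667]].

Step 3 — form the quadratic (x - mu)^T · Sigma^{-1} · (x - mu):
  Sigma^{-1} · (x - mu) = (-0.7667, -0.2667).
  (x - mu)^T · [Sigma^{-1} · (x - mu)] = (-2)·(-0.7667) + (-2)·(-0.2667) = 2.0667.

Step 4 — take square root: d = √(2.0667) ≈ 1.4376.

d(x, mu) = √(2.0667) ≈ 1.4376


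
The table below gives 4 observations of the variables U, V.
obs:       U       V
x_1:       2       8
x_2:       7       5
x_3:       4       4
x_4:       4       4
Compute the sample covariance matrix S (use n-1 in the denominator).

Step 1 — column means:
  mean(U) = (2 + 7 + 4 + 4) / 4 = 17/4 = 4.25
  mean(V) = (8 + 5 + 4 + 4) / 4 = 21/4 = 5.25

Step 2 — sample covariance S[i,j] = (1/(n-1)) · Σ_k (x_{k,i} - mean_i) · (x_{k,j} - mean_j), with n-1 = 3.
  S[U,U] = ((-2.25)·(-2.25) + (2.75)·(2.75) + (-0.25)·(-0.25) + (-0.25)·(-0.25)) / 3 = 12.75/3 = 4.25
  S[U,V] = ((-2.25)·(2.75) + (2.75)·(-0.25) + (-0.25)·(-1.25) + (-0.25)·(-1.25)) / 3 = -6.25/3 = -2.0833
  S[V,V] = ((2.75)·(2.75) + (-0.25)·(-0.25) + (-1.25)·(-1.25) + (-1.25)·(-1.25)) / 3 = 10.75/3 = 3.5833

S is symmetric (S[j,i] = S[i,j]). Assembling:

S = [[4.25, -2.0833],
 [-2.0833, 3.5833]]


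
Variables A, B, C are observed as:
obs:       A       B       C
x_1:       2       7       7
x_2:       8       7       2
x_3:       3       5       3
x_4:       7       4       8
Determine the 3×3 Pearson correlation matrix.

Step 1 — column means:
  mean(A) = (2 + 8 + 3 + 7) / 4 = 20/4 = 5
  mean(B) = (7 + 7 + 5 + 4) / 4 = 23/4 = 5.75
  mean(C) = (7 + 2 + 3 + 8) / 4 = 20/4 = 5

Step 2 — sample variances and covariances s[i,j] = (1/(n-1)) · Σ_k (x_{k,i} - mean_i) · (x_{k,j} - mean_j), with n-1 = 3:
  s[A,A] = ((-3)·(-3) + (3)·(3) + (-2)·(-2) + (2)·(2)) / 3 = 26/3 = 8.6667
  s[A,B] = ((-3)·(1.25) + (3)·(1.25) + (-2)·(-0.75) + (2)·(-1.75)) / 3 = -2/3 = -0.6667
  s[A,C] = ((-3)·(2) + (3)·(-3) + (-2)·(-2) + (2)·(3)) / 3 = -5/3 = -1.6667
  s[B,B] = ((1.25)·(1.25) + (1.25)·(1.25) + (-0.75)·(-0.75) + (-1.75)·(-1.75)) / 3 = 6.75/3 = 2.25
  s[B,C] = ((1.25)·(2) + (1.25)·(-3) + (-0.75)·(-2) + (-1.75)·(3)) / 3 = -5/3 = -1.6667
  s[C,C] = ((2)·(2) + (-3)·(-3) + (-2)·(-2) + (3)·(3)) / 3 = 26/3 = 8.6667
  Sample standard deviations s_i = √(s[i,i]):
  s(A) = √(8.6667) = 2.9439
  s(B) = √(2.25) = 1.5
  s(C) = √(8.6667) = 2.9439

Step 3 — r_{ij} = s_{ij} / (s_i · s_j):
  r[A,A] = 1 (diagonal).
  r[A,B] = -0.6667 / (2.9439 · 1.5) = -0.6667 / 4.4159 = -0.151
  r[A,C] = -1.6667 / (2.9439 · 2.9439) = -1.6667 / 8.6667 = -0.1923
  r[B,B] = 1 (diagonal).
  r[B,C] = -1.6667 / (1.5 · 2.9439) = -1.6667 / 4.4159 = -0.3774
  r[C,C] = 1 (diagonal).

R is symmetric with unit diagonal. Assembling:

R = [[1, -0.151, -0.1923],
 [-0.151, 1, -0.3774],
 [-0.1923, -0.3774, 1]]


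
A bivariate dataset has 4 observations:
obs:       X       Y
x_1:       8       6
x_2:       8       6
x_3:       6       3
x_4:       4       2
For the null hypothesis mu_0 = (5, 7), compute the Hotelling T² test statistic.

Step 1 — sample mean vector:
  mean(X) = (8 + 8 + 6 + 4) / 4 = 26/4 = 6.5
  mean(Y) = (6 + 6 + 3 + 2) / 4 = 17/4 = 4.25
  x̄ = (6.5, 4.25),  deviation x̄ - mu_0 = (6.5, 4.25) - (5, 7) = (1.5, -2.75).

Step 2 — sample covariance matrix, S[i,j] = (1/(n-1)) · Σ_k (x_{k,i} - mean_i) · (x_{k,j} - mean_j), divisor n-1 = 3:
  S[X,X] = ((1.5)·(1.5) + (1.5)·(1.5) + (-0.5)·(-0.5) + (-2.5)·(-2.5)) / 3 = 11/3 = 3.6667
  S[X,Y] = ((1.5)·(1.75) + (1.5)·(1.75) + (-0.5)·(-1.25) + (-2.5)·(-2.25)) / 3 = 11.5/3 = 3.8333
  S[Y,Y] = ((1.75)·(1.75) + (1.75)·(1.75) + (-1.25)·(-1.25) + (-2.25)·(-2.25)) / 3 = 12.75/3 = 4.25
  S = [[3.6667, 3.8333],
 [3.8333, 4.25]].

Step 3 — invert S. det(S) = 3.6667·4.25 - (3.8333)² = 0.8889.
  S^{-1} = (1/det) · [[d, -b], [-b, a]] = [[4.7813, -4.3125],
 [-4.3125, 4.125]].

Step 4 — quadratic form (x̄ - mu_0)^T · S^{-1} · (x̄ - mu_0):
  S^{-1} · (x̄ - mu_0) = (19.0313, -17.8125),
  (x̄ - mu_0)^T · [...] = (1.5)·(19.0313) + (-2.75)·(-17.8125) = 77.5313.

Step 5 — scale by n: T² = 4 · 77.5313 = 310.125.

T² ≈ 310.125


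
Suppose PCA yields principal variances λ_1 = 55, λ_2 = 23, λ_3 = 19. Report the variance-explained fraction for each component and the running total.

Step 1 — total variance = trace(Sigma) = Σ λ_i = 55 + 23 + 19 = 97.

Step 2 — fraction explained by component i = λ_i / Σ λ:
  PC1: 55/97 = 0.567
  PC2: 23/97 = 0.2371
  PC3: 19/97 = 0.1959

Step 3 — cumulative fraction after k components = (λ_1 + ... + λ_k) / Σ λ:
  k = 1: 55/97 = 0.567
  k = 2: (55 + 23)/97 = 78/97 = 0.8041
  k = 3: (55 + 23 + 19)/97 = 97/97 = 1

Summary (fraction, with percent):

explained: PC1 0.567 (56.7%), PC2 0.2371 (23.71%), PC3 0.1959 (19.59%);  cumulative: 0.567, 0.8041, 1


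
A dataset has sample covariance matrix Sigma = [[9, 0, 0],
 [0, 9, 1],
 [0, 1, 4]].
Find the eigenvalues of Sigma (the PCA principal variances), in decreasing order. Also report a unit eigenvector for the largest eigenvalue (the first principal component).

Step 1 — characteristic polynomial p(λ) = det(λI - Sigma) = λ³ - tr·λ² + c_1·λ - det, where tr = trace, c_1 = sum of the principal 2×2 minors, det = det(Sigma):
  tr = 9 + 9 + 4 = 22,
  c_1 = (9·9 - (0)²) + (9·4 - (0)²) + (9·4 - (1)²) = 81 + 36 + 35 = 152,
  det = 9·(9·4 - (1)²) - (0)·((0)·4 - (1)·(0)) + (0)·((0)·(1) - 9·(0)) = 9·(35) - (0)·(0) + (0)·(0) = 315.
  So p(λ) = λ³ - 22λ² + 152λ - 315.
Step 2 — look for an integer root (rational root theorem: any rational root is an integer divisor of 315). Testing λ = 9:
  p(9) = 729 - 1782 + 1368 - 315 = 0  ✓
  Dividing out (λ - 9): p(λ) = (λ - 9)(λ² - 13λ + 35).
Step 3 — remaining eigenvalues from the quadratic λ² - 13λ + 35 = 0:
  Δ = 13² - 4·35 = 169 - 140 = 29,  λ = (13 ± √29)/2 = (13 ± 5.3852)/2 ≈ 9.1926 or 3.8074.
  Sorted: λ_1 = 9.1926,  λ_2 = 9,  λ_3 = 3.8074  (check: sum = 22 = tr ✓).

Step 4 — unit eigenvector for λ_1 ≈ 9.1926: v spans the null space of (Sigma - λ_1 I), whose rows are
  r_1 = (-0.1926, 0, 0),  r_2 = (0, -0.1926, 1),  r_3 = (0, 1, -5.1926).
  v is orthogonal to every row, so take v ∝ r_1 × r_2 = ((0)·(1) - (0)·(-0.1926), (0)·(0) - (-0.1926)·(1), (-0.1926)·(-0.1926) - (0)·(0)) ≈ (0, 0.1926, 0.0371).
  Let u = (0, 0.1926, 0.0371).
  ||u|| = √((0)² + (0.1926)² + (0.0371)²) = √(0.0385) ≈ 0.1961,  v_1 = u/||u|| ≈ (0, 0.982, 0.1891) (||v_1|| = 1).

λ_1 = 9.1926,  λ_2 = 9,  λ_3 = 3.8074;  v_1 ≈ (0, 0.982, 0.1891)


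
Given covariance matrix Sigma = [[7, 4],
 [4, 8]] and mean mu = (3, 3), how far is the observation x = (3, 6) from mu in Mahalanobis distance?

Step 1 — centre the observation: (x - mu) = (0, 3).

Step 2 — invert Sigma. det(Sigma) = 7·8 - (4)² = 40.
  Sigma^{-1} = (1/det) · [[d, -b], [-b, a]] = [[0.2, -0.1],
 [-0.1, 0.175]].

Step 3 — form the quadratic (x - mu)^T · Sigma^{-1} · (x - mu):
  Sigma^{-1} · (x - mu) = (-0.3, 0.525).
  (x - mu)^T · [Sigma^{-1} · (x - mu)] = (0)·(-0.3) + (3)·(0.525) = 1.575.

Step 4 — take square root: d = √(1.575) ≈ 1.255.

d(x, mu) = √(1.575) ≈ 1.255


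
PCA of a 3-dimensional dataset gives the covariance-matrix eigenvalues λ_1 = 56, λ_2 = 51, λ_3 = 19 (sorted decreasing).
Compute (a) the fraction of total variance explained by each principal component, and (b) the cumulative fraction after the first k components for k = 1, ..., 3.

Step 1 — total variance = trace(Sigma) = Σ λ_i = 56 + 51 + 19 = 126.

Step 2 — fraction explained by component i = λ_i / Σ λ:
  PC1: 56/126 = 0.4444
  PC2: 51/126 = 0.4048
  PC3: 19/126 = 0.1508

Step 3 — cumulative fraction after k components = (λ_1 + ... + λ_k) / Σ λ:
  k = 1: 56/126 = 0.4444
  k = 2: (56 + 51)/126 = 107/126 = 0.8492
  k = 3: (56 + 51 + 19)/126 = 126/126 = 1

Summary (fraction, with percent):

explained: PC1 0.4444 (44.44%), PC2 0.4048 (40.48%), PC3 0.1508 (15.08%);  cumulative: 0.4444, 0.8492, 1


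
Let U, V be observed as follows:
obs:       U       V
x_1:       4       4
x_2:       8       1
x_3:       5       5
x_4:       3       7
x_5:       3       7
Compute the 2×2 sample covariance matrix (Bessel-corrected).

Step 1 — column means:
  mean(U) = (4 + 8 + 5 + 3 + 3) / 5 = 23/5 = 4.6
  mean(V) = (4 + 1 + 5 + 7 + 7) / 5 = 24/5 = 4.8

Step 2 — sample covariance S[i,j] = (1/(n-1)) · Σ_k (x_{k,i} - mean_i) · (x_{k,j} - mean_j), with n-1 = 4.
  S[U,U] = ((-0.6)·(-0.6) + (3.4)·(3.4) + (0.4)·(0.4) + (-1.6)·(-1.6) + (-1.6)·(-1.6)) / 4 = 17.2/4 = 4.3
  S[U,V] = ((-0.6)·(-0.8) + (3.4)·(-3.8) + (0.4)·(0.2) + (-1.6)·(2.2) + (-1.6)·(2.2)) / 4 = -19.4/4 = -4.85
  S[V,V] = ((-0.8)·(-0.8) + (-3.8)·(-3.8) + (0.2)·(0.2) + (2.2)·(2.2) + (2.2)·(2.2)) / 4 = 24.8/4 = 6.2

S is symmetric (S[j,i] = S[i,j]). Assembling:

S = [[4.3, -4.85],
 [-4.85, 6.2]]


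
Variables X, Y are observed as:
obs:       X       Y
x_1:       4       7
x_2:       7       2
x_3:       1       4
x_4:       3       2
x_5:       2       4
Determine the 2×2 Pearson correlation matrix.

Step 1 — column means:
  mean(X) = (4 + 7 + 1 + 3 + 2) / 5 = 17/5 = 3.4
  mean(Y) = (7 + 2 + 4 + 2 + 4) / 5 = 19/5 = 3.8

Step 2 — sample variances and covariances s[i,j] = (1/(n-1)) · Σ_k (x_{k,i} - mean_i) · (x_{k,j} - mean_j), with n-1 = 4:
  s[X,X] = ((0.6)·(0.6) + (3.6)·(3.6) + (-2.4)·(-2.4) + (-0.4)·(-0.4) + (-1.4)·(-1.4)) / 4 = 21.2/4 = 5.3
  s[X,Y] = ((0.6)·(3.2) + (3.6)·(-1.8) + (-2.4)·(0.2) + (-0.4)·(-1.8) + (-1.4)·(0.2)) / 4 = -4.6/4 = -1.15
  s[Y,Y] = ((3.2)·(3.2) + (-1.8)·(-1.8) + (0.2)·(0.2) + (-1.8)·(-1.8) + (0.2)·(0.2)) / 4 = 16.8/4 = 4.2
  Sample standard deviations s_i = √(s[i,i]):
  s(X) = √(5.3) = 2.3022
  s(Y) = √(4.2) = 2.0494

Step 3 — r_{ij} = s_{ij} / (s_i · s_j):
  r[X,X] = 1 (diagonal).
  r[X,Y] = -1.15 / (2.3022 · 2.0494) = -1.15 / 4.7181 = -0.2437
  r[Y,Y] = 1 (diagonal).

R is symmetric with unit diagonal. Assembling:

R = [[1, -0.2437],
 [-0.2437, 1]]


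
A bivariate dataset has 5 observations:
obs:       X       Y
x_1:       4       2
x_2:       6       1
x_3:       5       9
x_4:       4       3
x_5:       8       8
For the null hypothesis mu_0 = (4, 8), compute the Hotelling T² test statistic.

Step 1 — sample mean vector:
  mean(X) = (4 + 6 + 5 + 4 + 8) / 5 = 27/5 = 5.4
  mean(Y) = (2 + 1 + 9 + 3 + 8) / 5 = 23/5 = 4.6
  x̄ = (5.4, 4.6),  deviation x̄ - mu_0 = (5.4, 4.6) - (4, 8) = (1.4, -3.4).

Step 2 — sample covariance matrix, S[i,j] = (1/(n-1)) · Σ_k (x_{k,i} - mean_i) · (x_{k,j} - mean_j), divisor n-1 = 4:
  S[X,X] = ((-1.4)·(-1.4) + (0.6)·(0.6) + (-0.4)·(-0.4) + (-1.4)·(-1.4) + (2.6)·(2.6)) / 4 = 11.2/4 = 2.8
  S[X,Y] = ((-1.4)·(-2.6) + (0.6)·(-3.6) + (-0.4)·(4.4) + (-1.4)·(-1.6) + (2.6)·(3.4)) / 4 = 10.8/4 = 2.7
  S[Y,Y] = ((-2.6)·(-2.6) + (-3.6)·(-3.6) + (4.4)·(4.4) + (-1.6)·(-1.6) + (3.4)·(3.4)) / 4 = 53.2/4 = 13.3
  S = [[2.8, 2.7],
 [2.7, 13.3]].

Step 3 — invert S. det(S) = 2.8·13.3 - (2.7)² = 29.95.
  S^{-1} = (1/det) · [[d, -b], [-b, a]] = [[0.4441, -0.0902],
 [-0.0902, 0.0935]].

Step 4 — quadratic form (x̄ - mu_0)^T · S^{-1} · (x̄ - mu_0):
  S^{-1} · (x̄ - mu_0) = (0.9282, -0.4441),
  (x̄ - mu_0)^T · [...] = (1.4)·(0.9282) + (-3.4)·(-0.4441) = 2.8093.

Step 5 — scale by n: T² = 5 · 2.8093 = 14.0467.

T² ≈ 14.0467


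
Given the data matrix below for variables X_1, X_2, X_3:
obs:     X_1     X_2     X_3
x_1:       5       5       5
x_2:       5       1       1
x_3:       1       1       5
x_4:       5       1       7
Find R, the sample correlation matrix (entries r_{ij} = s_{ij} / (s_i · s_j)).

Step 1 — column means:
  mean(X_1) = (5 + 5 + 1 + 5) / 4 = 16/4 = 4
  mean(X_2) = (5 + 1 + 1 + 1) / 4 = 8/4 = 2
  mean(X_3) = (5 + 1 + 5 + 7) / 4 = 18/4 = 4.5

Step 2 — sample variances and covariances s[i,j] = (1/(n-1)) · Σ_k (x_{k,i} - mean_i) · (x_{k,j} - mean_j), with n-1 = 3:
  s[X_1,X_1] = ((1)·(1) + (1)·(1) + (-3)·(-3) + (1)·(1)) / 3 = 12/3 = 4
  s[X_1,X_2] = ((1)·(3) + (1)·(-1) + (-3)·(-1) + (1)·(-1)) / 3 = 4/3 = 1.3333
  s[X_1,X_3] = ((1)·(0.5) + (1)·(-3.5) + (-3)·(0.5) + (1)·(2.5)) / 3 = -2/3 = -0.6667
  s[X_2,X_2] = ((3)·(3) + (-1)·(-1) + (-1)·(-1) + (-1)·(-1)) / 3 = 12/3 = 4
  s[X_2,X_3] = ((3)·(0.5) + (-1)·(-3.5) + (-1)·(0.5) + (-1)·(2.5)) / 3 = 2/3 = 0.6667
  s[X_3,X_3] = ((0.5)·(0.5) + (-3.5)·(-3.5) + (0.5)·(0.5) + (2.5)·(2.5)) / 3 = 19/3 = 6.3333
  Sample standard deviations s_i = √(s[i,i]):
  s(X_1) = √(4) = 2
  s(X_2) = √(4) = 2
  s(X_3) = √(6.3333) = 2.5166

Step 3 — r_{ij} = s_{ij} / (s_i · s_j):
  r[X_1,X_1] = 1 (diagonal).
  r[X_1,X_2] = 1.3333 / (2 · 2) = 1.3333 / 4 = 0.3333
  r[X_1,X_3] = -0.6667 / (2 · 2.5166) = -0.6667 / 5.0332 = -0.1325
  r[X_2,X_2] = 1 (diagonal).
  r[X_2,X_3] = 0.6667 / (2 · 2.5166) = 0.6667 / 5.0332 = 0.1325
  r[X_3,X_3] = 1 (diagonal).

R is symmetric with unit diagonal. Assembling:

R = [[1, 0.3333, -0.1325],
 [0.3333, 1, 0.1325],
 [-0.1325, 0.1325, 1]]


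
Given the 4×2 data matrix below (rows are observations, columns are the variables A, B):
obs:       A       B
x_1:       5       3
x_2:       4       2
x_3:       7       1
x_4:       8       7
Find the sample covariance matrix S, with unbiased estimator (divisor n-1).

Step 1 — column means:
  mean(A) = (5 + 4 + 7 + 8) / 4 = 24/4 = 6
  mean(B) = (3 + 2 + 1 + 7) / 4 = 13/4 = 3.25

Step 2 — sample covariance S[i,j] = (1/(n-1)) · Σ_k (x_{k,i} - mean_i) · (x_{k,j} - mean_j), with n-1 = 3.
  S[A,A] = ((-1)·(-1) + (-2)·(-2) + (1)·(1) + (2)·(2)) / 3 = 10/3 = 3.3333
  S[A,B] = ((-1)·(-0.25) + (-2)·(-1.25) + (1)·(-2.25) + (2)·(3.75)) / 3 = 8/3 = 2.6667
  S[B,B] = ((-0.25)·(-0.25) + (-1.25)·(-1.25) + (-2.25)·(-2.25) + (3.75)·(3.75)) / 3 = 20.75/3 = 6.9167

S is symmetric (S[j,i] = S[i,j]). Assembling:

S = [[3.3333, 2.6667],
 [2.6667, 6.9167]]


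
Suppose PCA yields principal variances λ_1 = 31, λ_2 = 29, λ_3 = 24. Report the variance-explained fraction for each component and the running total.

Step 1 — total variance = trace(Sigma) = Σ λ_i = 31 + 29 + 24 = 84.

Step 2 — fraction explained by component i = λ_i / Σ λ:
  PC1: 31/84 = 0.369
  PC2: 29/84 = 0.3452
  PC3: 24/84 = 0.2857

Step 3 — cumulative fraction after k components = (λ_1 + ... + λ_k) / Σ λ:
  k = 1: 31/84 = 0.369
  k = 2: (31 + 29)/84 = 60/84 = 0.7143
  k = 3: (31 + 29 + 24)/84 = 84/84 = 1

Summary (fraction, with percent):

explained: PC1 0.369 (36.9%), PC2 0.3452 (34.52%), PC3 0.2857 (28.57%);  cumulative: 0.369, 0.7143, 1


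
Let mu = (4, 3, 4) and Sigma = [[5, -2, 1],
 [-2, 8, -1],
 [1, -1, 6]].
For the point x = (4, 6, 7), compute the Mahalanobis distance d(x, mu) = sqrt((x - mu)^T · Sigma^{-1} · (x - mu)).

Step 1 — centre the observation: (x - mu) = (0, 3, 3).

Step 2 — invert Sigma (cofactor / det for 3×3, or solve directly):
  Sigma^{-1} = [[0.2271, 0.0531, -0.029],
 [0.0531, 0.1401, 0.0145],
 [-0.029, 0.0145, 0.1739]].

Step 3 — form the quadratic (x - mu)^T · Sigma^{-1} · (x - mu):
  Sigma^{-1} · (x - mu) = (0.0725, 0.4638, 0.5652).
  (x - mu)^T · [Sigma^{-1} · (x - mu)] = (0)·(0.0725) + (3)·(0.4638) + (3)·(0.5652) = 3.087.

Step 4 — take square root: d = √(3.087) ≈ 1.757.

d(x, mu) = √(3.087) ≈ 1.757


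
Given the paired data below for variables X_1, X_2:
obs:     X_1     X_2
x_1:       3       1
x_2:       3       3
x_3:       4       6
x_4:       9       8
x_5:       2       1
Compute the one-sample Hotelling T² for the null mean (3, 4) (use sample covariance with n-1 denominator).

Step 1 — sample mean vector:
  mean(X_1) = (3 + 3 + 4 + 9 + 2) / 5 = 21/5 = 4.2
  mean(X_2) = (1 + 3 + 6 + 8 + 1) / 5 = 19/5 = 3.8
  x̄ = (4.2, 3.8),  deviation x̄ - mu_0 = (4.2, 3.8) - (3, 4) = (1.2, -0.2).

Step 2 — sample covariance matrix, S[i,j] = (1/(n-1)) · Σ_k (x_{k,i} - mean_i) · (x_{k,j} - mean_j), divisor n-1 = 4:
  S[X_1,X_1] = ((-1.2)·(-1.2) + (-1.2)·(-1.2) + (-0.2)·(-0.2) + (4.8)·(4.8) + (-2.2)·(-2.2)) / 4 = 30.8/4 = 7.7
  S[X_1,X_2] = ((-1.2)·(-2.8) + (-1.2)·(-0.8) + (-0.2)·(2.2) + (4.8)·(4.2) + (-2.2)·(-2.8)) / 4 = 30.2/4 = 7.55
  S[X_2,X_2] = ((-2.8)·(-2.8) + (-0.8)·(-0.8) + (2.2)·(2.2) + (4.2)·(4.2) + (-2.8)·(-2.8)) / 4 = 38.8/4 = 9.7
  S = [[7.7, 7.55],
 [7.55, 9.7]].

Step 3 — invert S. det(S) = 7.7·9.7 - (7.55)² = 17.6875.
  S^{-1} = (1/det) · [[d, -b], [-b, a]] = [[0.5484, -0.4269],
 [-0.4269, 0.4353]].

Step 4 — quadratic form (x̄ - mu_0)^T · S^{-1} · (x̄ - mu_0):
  S^{-1} · (x̄ - mu_0) = (0.7435, -0.5993),
  (x̄ - mu_0)^T · [...] = (1.2)·(0.7435) + (-0.2)·(-0.5993) = 1.012.

Step 5 — scale by n: T² = 5 · 1.012 = 5.0601.

T² ≈ 5.0601


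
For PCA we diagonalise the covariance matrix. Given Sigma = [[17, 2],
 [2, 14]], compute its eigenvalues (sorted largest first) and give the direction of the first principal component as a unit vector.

Step 1 — characteristic polynomial of 2×2 Sigma:
  det(Sigma - λI) = λ² - trace · λ + det = 0.
  trace = 17 + 14 = 31, det = 17·14 - (2)² = 234.
Step 2 — discriminant:
  Δ = trace² - 4·det = 961 - 936 = 25.
Step 3 — eigenvalues:
  λ = (trace ± √Δ)/2 = (31 ± 5)/2,
  λ_1 = 18,  λ_2 = 13.

Step 4 — unit eigenvector for λ_1: solve (Sigma - λ_1 I)v = 0. First row:
  (17 - 18)·v_x + (2)·v_y = 0, i.e. (-1)·v_x + (2)·v_y = 0,
  so v ∝ (b, λ_1 - a) = (2, 1) = u.
  ||u|| = √((2)² + (1)²) = √(5) ≈ 2.2361,
  v_1 = u/||u|| ≈ (0.8944, 0.4472) (||v_1|| = 1).

λ_1 = 18,  λ_2 = 13;  v_1 ≈ (0.8944, 0.4472)


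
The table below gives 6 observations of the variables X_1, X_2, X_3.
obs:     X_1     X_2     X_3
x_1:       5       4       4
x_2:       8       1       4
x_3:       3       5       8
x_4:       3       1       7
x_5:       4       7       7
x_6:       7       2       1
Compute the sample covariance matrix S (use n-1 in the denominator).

Step 1 — column means:
  mean(X_1) = (5 + 8 + 3 + 3 + 4 + 7) / 6 = 30/6 = 5
  mean(X_2) = (4 + 1 + 5 + 1 + 7 + 2) / 6 = 20/6 = 3.3333
  mean(X_3) = (4 + 4 + 8 + 7 + 7 + 1) / 6 = 31/6 = 5.1667

Step 2 — sample covariance S[i,j] = (1/(n-1)) · Σ_k (x_{k,i} - mean_i) · (x_{k,j} - mean_j), with n-1 = 5.
  S[X_1,X_1] = ((0)·(0) + (3)·(3) + (-2)·(-2) + (-2)·(-2) + (-1)·(-1) + (2)·(2)) / 5 = 22/5 = 4.4
  S[X_1,X_2] = ((0)·(0.6667) + (3)·(-2.3333) + (-2)·(1.6667) + (-2)·(-2.3333) + (-1)·(3.6667) + (2)·(-1.3333)) / 5 = -12/5 = -2.4
  S[X_1,X_3] = ((0)·(-1.1667) + (3)·(-1.1667) + (-2)·(2.8333) + (-2)·(1.8333) + (-1)·(1.8333) + (2)·(-4.1667)) / 5 = -23/5 = -4.6
  S[X_2,X_2] = ((0.6667)·(0.6667) + (-2.3333)·(-2.3333) + (1.6667)·(1.6667) + (-2.3333)·(-2.3333) + (3.6667)·(3.6667) + (-1.3333)·(-1.3333)) / 5 = 29.3333/5 = 5.8667
  S[X_2,X_3] = ((0.6667)·(-1.1667) + (-2.3333)·(-1.1667) + (1.6667)·(2.8333) + (-2.3333)·(1.8333) + (3.6667)·(1.8333) + (-1.3333)·(-4.1667)) / 5 = 14.6667/5 = 2.9333
  S[X_3,X_3] = ((-1.1667)·(-1.1667) + (-1.1667)·(-1.1667) + (2.8333)·(2.8333) + (1.8333)·(1.8333) + (1.8333)·(1.8333) + (-4.1667)·(-4.1667)) / 5 = 34.8333/5 = 6.9667

S is symmetric (S[j,i] = S[i,j]). Assembling:

S = [[4.4, -2.4, -4.6],
 [-2.4, 5.8667, 2.9333],
 [-4.6, 2.9333, 6.9667]]


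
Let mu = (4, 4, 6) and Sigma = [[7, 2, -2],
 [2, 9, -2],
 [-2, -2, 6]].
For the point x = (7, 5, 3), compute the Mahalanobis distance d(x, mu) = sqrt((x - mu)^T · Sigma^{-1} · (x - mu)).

Step 1 — centre the observation: (x - mu) = (3, 1, -3).

Step 2 — invert Sigma (cofactor / det for 3×3, or solve directly):
  Sigma^{-1} = [[0.1634, -0.0261, 0.0458],
 [-0.0261, 0.1242, 0.0327],
 [0.0458, 0.0327, 0.1928]].

Step 3 — form the quadratic (x - mu)^T · Sigma^{-1} · (x - mu):
  Sigma^{-1} · (x - mu) = (0.3268, -0.0523, -0.4085).
  (x - mu)^T · [Sigma^{-1} · (x - mu)] = (3)·(0.3268) + (1)·(-0.0523) + (-3)·(-0.4085) = 2.1536.

Step 4 — take square root: d = √(2.1536) ≈ 1.4675.

d(x, mu) = √(2.1536) ≈ 1.4675


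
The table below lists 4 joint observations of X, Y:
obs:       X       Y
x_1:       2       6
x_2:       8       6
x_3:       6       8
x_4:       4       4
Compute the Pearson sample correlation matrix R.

Step 1 — column means:
  mean(X) = (2 + 8 + 6 + 4) / 4 = 20/4 = 5
  mean(Y) = (6 + 6 + 8 + 4) / 4 = 24/4 = 6

Step 2 — sample variances and covariances s[i,j] = (1/(n-1)) · Σ_k (x_{k,i} - mean_i) · (x_{k,j} - mean_j), with n-1 = 3:
  s[X,X] = ((-3)·(-3) + (3)·(3) + (1)·(1) + (-1)·(-1)) / 3 = 20/3 = 6.6667
  s[X,Y] = ((-3)·(0) + (3)·(0) + (1)·(2) + (-1)·(-2)) / 3 = 4/3 = 1.3333
  s[Y,Y] = ((0)·(0) + (0)·(0) + (2)·(2) + (-2)·(-2)) / 3 = 8/3 = 2.6667
  Sample standard deviations s_i = √(s[i,i]):
  s(X) = √(6.6667) = 2.582
  s(Y) = √(2.6667) = 1.633

Step 3 — r_{ij} = s_{ij} / (s_i · s_j):
  r[X,X] = 1 (diagonal).
  r[X,Y] = 1.3333 / (2.582 · 1.633) = 1.3333 / 4.2164 = 0.3162
  r[Y,Y] = 1 (diagonal).

R is symmetric with unit diagonal. Assembling:

R = [[1, 0.3162],
 [0.3162, 1]]


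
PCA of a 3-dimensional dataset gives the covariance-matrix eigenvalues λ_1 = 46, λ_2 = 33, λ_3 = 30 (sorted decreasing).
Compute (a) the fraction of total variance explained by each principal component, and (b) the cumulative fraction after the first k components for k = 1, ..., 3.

Step 1 — total variance = trace(Sigma) = Σ λ_i = 46 + 33 + 30 = 109.

Step 2 — fraction explained by component i = λ_i / Σ λ:
  PC1: 46/109 = 0.422
  PC2: 33/109 = 0.3028
  PC3: 30/109 = 0.2752

Step 3 — cumulative fraction after k components = (λ_1 + ... + λ_k) / Σ λ:
  k = 1: 46/109 = 0.422
  k = 2: (46 + 33)/109 = 79/109 = 0.7248
  k = 3: (46 + 33 + 30)/109 = 109/109 = 1

Summary (fraction, with percent):

explained: PC1 0.422 (42.2%), PC2 0.3028 (30.28%), PC3 0.2752 (27.52%);  cumulative: 0.422, 0.7248, 1


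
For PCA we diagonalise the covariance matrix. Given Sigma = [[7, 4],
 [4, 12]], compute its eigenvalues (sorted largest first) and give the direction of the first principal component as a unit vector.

Step 1 — characteristic polynomial of 2×2 Sigma:
  det(Sigma - λI) = λ² - trace · λ + det = 0.
  trace = 7 + 12 = 19, det = 7·12 - (4)² = 68.
Step 2 — discriminant:
  Δ = trace² - 4·det = 361 - 272 = 89.
Step 3 — eigenvalues:
  λ = (trace ± √Δ)/2 = (19 ± 9.434)/2,
  λ_1 = 14.217,  λ_2 = 4.783.

Step 4 — unit eigenvector for λ_1: solve (Sigma - λ_1 I)v = 0. First row:
  (7 - 14.217)·v_x + (4)·v_y = 0, i.e. (-7.217)·v_x + (4)·v_y = 0,
  so v ∝ (b, λ_1 - a) = (4, 7.217) = u.
  ||u|| = √((4)² + (7.217)²) = √(68.085) ≈ 8.2514,
  v_1 = u/||u|| ≈ (0.4848, 0.8746) (||v_1|| = 1).

λ_1 = 14.217,  λ_2 = 4.783;  v_1 ≈ (0.4848, 0.8746)


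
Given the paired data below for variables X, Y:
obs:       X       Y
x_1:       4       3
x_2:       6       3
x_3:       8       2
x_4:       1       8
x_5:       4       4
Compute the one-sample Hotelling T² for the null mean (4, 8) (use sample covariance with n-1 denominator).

Step 1 — sample mean vector:
  mean(X) = (4 + 6 + 8 + 1 + 4) / 5 = 23/5 = 4.6
  mean(Y) = (3 + 3 + 2 + 8 + 4) / 5 = 20/5 = 4
  x̄ = (4.6, 4),  deviation x̄ - mu_0 = (4.6, 4) - (4, 8) = (0.6, -4).

Step 2 — sample covariance matrix, S[i,j] = (1/(n-1)) · Σ_k (x_{k,i} - mean_i) · (x_{k,j} - mean_j), divisor n-1 = 4:
  S[X,X] = ((-0.6)·(-0.6) + (1.4)·(1.4) + (3.4)·(3.4) + (-3.6)·(-3.6) + (-0.6)·(-0.6)) / 4 = 27.2/4 = 6.8
  S[X,Y] = ((-0.6)·(-1) + (1.4)·(-1) + (3.4)·(-2) + (-3.6)·(4) + (-0.6)·(0)) / 4 = -22/4 = -5.5
  S[Y,Y] = ((-1)·(-1) + (-1)·(-1) + (-2)·(-2) + (4)·(4) + (0)·(0)) / 4 = 22/4 = 5.5
  S = [[6.8, -5.5],
 [-5.5, 5.5]].

Step 3 — invert S. det(S) = 6.8·5.5 - (-5.5)² = 7.15.
  S^{-1} = (1/det) · [[d, -b], [-b, a]] = [[0.7692, 0.7692],
 [0.7692, 0.951]].

Step 4 — quadratic form (x̄ - mu_0)^T · S^{-1} · (x̄ - mu_0):
  S^{-1} · (x̄ - mu_0) = (-2.6154, -3.3427),
  (x̄ - mu_0)^T · [...] = (0.6)·(-2.6154) + (-4)·(-3.3427) = 11.8014.

Step 5 — scale by n: T² = 5 · 11.8014 = 59.007.

T² ≈ 59.007


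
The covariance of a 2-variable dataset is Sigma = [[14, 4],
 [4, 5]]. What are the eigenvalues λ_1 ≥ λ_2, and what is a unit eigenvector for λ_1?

Step 1 — characteristic polynomial of 2×2 Sigma:
  det(Sigma - λI) = λ² - trace · λ + det = 0.
  trace = 14 + 5 = 19, det = 14·5 - (4)² = 54.
Step 2 — discriminant:
  Δ = trace² - 4·det = 361 - 216 = 145.
Step 3 — eigenvalues:
  λ = (trace ± √Δ)/2 = (19 ± 12.0416)/2,
  λ_1 = 15.5208,  λ_2 = 3.4792.

Step 4 — unit eigenvector for λ_1: solve (Sigma - λ_1 I)v = 0. First row:
  (14 - 15.5208)·v_x + (4)·v_y = 0, i.e. (-1.5208)·v_x + (4)·v_y = 0,
  so v ∝ (b, λ_1 - a) = (4, 1.5208) = u.
  ||u|| = √((4)² + (1.5208)²) = √(18.3128) ≈ 4.2793,
  v_1 = u/||u|| ≈ (0.9347, 0.3554) (||v_1|| = 1).

λ_1 = 15.5208,  λ_2 = 3.4792;  v_1 ≈ (0.9347, 0.3554)


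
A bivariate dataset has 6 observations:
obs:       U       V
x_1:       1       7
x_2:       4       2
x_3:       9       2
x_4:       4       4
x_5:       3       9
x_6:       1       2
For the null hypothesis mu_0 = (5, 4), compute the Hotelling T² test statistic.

Step 1 — sample mean vector:
  mean(U) = (1 + 4 + 9 + 4 + 3 + 1) / 6 = 22/6 = 3.6667
  mean(V) = (7 + 2 + 2 + 4 + 9 + 2) / 6 = 26/6 = 4.3333
  x̄ = (3.6667, 4.3333),  deviation x̄ - mu_0 = (3.6667, 4.3333) - (5, 4) = (-1.3333, 0.3333).

Step 2 — sample covariance matrix, S[i,j] = (1/(n-1)) · Σ_k (x_{k,i} - mean_i) · (x_{k,j} - mean_j), divisor n-1 = 5:
  S[U,U] = ((-2.6667)·(-2.6667) + (0.3333)·(0.3333) + (5.3333)·(5.3333) + (0.3333)·(0.3333) + (-0.6667)·(-0.6667) + (-2.6667)·(-2.6667)) / 5 = 43.3333/5 = 8.6667
  S[U,V] = ((-2.6667)·(2.6667) + (0.3333)·(-2.3333) + (5.3333)·(-2.3333) + (0.3333)·(-0.3333) + (-0.6667)·(4.6667) + (-2.6667)·(-2.3333)) / 5 = -17.3333/5 = -3.4667
  S[V,V] = ((2.6667)·(2.6667) + (-2.3333)·(-2.3333) + (-2.3333)·(-2.3333) + (-0.3333)·(-0.3333) + (4.6667)·(4.6667) + (-2.3333)·(-2.3333)) / 5 = 45.3333/5 = 9.0667
  S = [[8.6667, -3.4667],
 [-3.4667, 9.0667]].

Step 3 — invert S. det(S) = 8.6667·9.0667 - (-3.4667)² = 66.56.
  S^{-1} = (1/det) · [[d, -b], [-b, a]] = [[0.1362, 0.0521],
 [0.0521, 0.1302]].

Step 4 — quadratic form (x̄ - mu_0)^T · S^{-1} · (x̄ - mu_0):
  S^{-1} · (x̄ - mu_0) = (-0.1643, -0.026),
  (x̄ - mu_0)^T · [...] = (-1.3333)·(-0.1643) + (0.3333)·(-0.026) = 0.2103.

Step 5 — scale by n: T² = 6 · 0.2103 = 1.262.

T² ≈ 1.262


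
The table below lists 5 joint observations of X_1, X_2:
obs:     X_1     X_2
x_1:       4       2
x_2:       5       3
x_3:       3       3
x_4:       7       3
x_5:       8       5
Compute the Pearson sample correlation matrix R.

Step 1 — column means:
  mean(X_1) = (4 + 5 + 3 + 7 + 8) / 5 = 27/5 = 5.4
  mean(X_2) = (2 + 3 + 3 + 3 + 5) / 5 = 16/5 = 3.2

Step 2 — sample variances and covariances s[i,j] = (1/(n-1)) · Σ_k (x_{k,i} - mean_i) · (x_{k,j} - mean_j), with n-1 = 4:
  s[X_1,X_1] = ((-1.4)·(-1.4) + (-0.4)·(-0.4) + (-2.4)·(-2.4) + (1.6)·(1.6) + (2.6)·(2.6)) / 4 = 17.2/4 = 4.3
  s[X_1,X_2] = ((-1.4)·(-1.2) + (-0.4)·(-0.2) + (-2.4)·(-0.2) + (1.6)·(-0.2) + (2.6)·(1.8)) / 4 = 6.6/4 = 1.65
  s[X_2,X_2] = ((-1.2)·(-1.2) + (-0.2)·(-0.2) + (-0.2)·(-0.2) + (-0.2)·(-0.2) + (1.8)·(1.8)) / 4 = 4.8/4 = 1.2
  Sample standard deviations s_i = √(s[i,i]):
  s(X_1) = √(4.3) = 2.0736
  s(X_2) = √(1.2) = 1.0954

Step 3 — r_{ij} = s_{ij} / (s_i · s_j):
  r[X_1,X_1] = 1 (diagonal).
  r[X_1,X_2] = 1.65 / (2.0736 · 1.0954) = 1.65 / 2.2716 = 0.7264
  r[X_2,X_2] = 1 (diagonal).

R is symmetric with unit diagonal. Assembling:

R = [[1, 0.7264],
 [0.7264, 1]]


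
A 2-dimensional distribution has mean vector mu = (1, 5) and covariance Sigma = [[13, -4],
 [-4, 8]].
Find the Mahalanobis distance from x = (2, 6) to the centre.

Step 1 — centre the observation: (x - mu) = (1, 1).

Step 2 — invert Sigma. det(Sigma) = 13·8 - (-4)² = 88.
  Sigma^{-1} = (1/det) · [[d, -b], [-b, a]] = [[0.0909, 0.0455],
 [0.0455, 0.1477]].

Step 3 — form the quadratic (x - mu)^T · Sigma^{-1} · (x - mu):
  Sigma^{-1} · (x - mu) = (0.1364, 0.1932).
  (x - mu)^T · [Sigma^{-1} · (x - mu)] = (1)·(0.1364) + (1)·(0.1932) = 0.3295.

Step 4 — take square root: d = √(0.3295) ≈ 0.5741.

d(x, mu) = √(0.3295) ≈ 0.5741


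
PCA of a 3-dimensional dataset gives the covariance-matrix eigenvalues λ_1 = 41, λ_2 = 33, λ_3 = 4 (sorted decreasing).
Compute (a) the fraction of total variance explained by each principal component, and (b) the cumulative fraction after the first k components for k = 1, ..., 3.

Step 1 — total variance = trace(Sigma) = Σ λ_i = 41 + 33 + 4 = 78.

Step 2 — fraction explained by component i = λ_i / Σ λ:
  PC1: 41/78 = 0.5256
  PC2: 33/78 = 0.4231
  PC3: 4/78 = 0.0513

Step 3 — cumulative fraction after k components = (λ_1 + ... + λ_k) / Σ λ:
  k = 1: 41/78 = 0.5256
  k = 2: (41 + 33)/78 = 74/78 = 0.9487
  k = 3: (41 + 33 + 4)/78 = 78/78 = 1

Summary (fraction, with percent):

explained: PC1 0.5256 (52.56%), PC2 0.4231 (42.31%), PC3 0.0513 (5.13%);  cumulative: 0.5256, 0.9487, 1


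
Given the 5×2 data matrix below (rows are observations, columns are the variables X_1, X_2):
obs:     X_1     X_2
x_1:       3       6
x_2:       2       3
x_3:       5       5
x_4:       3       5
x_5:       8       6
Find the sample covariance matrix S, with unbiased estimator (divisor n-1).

Step 1 — column means:
  mean(X_1) = (3 + 2 + 5 + 3 + 8) / 5 = 21/5 = 4.2
  mean(X_2) = (6 + 3 + 5 + 5 + 6) / 5 = 25/5 = 5

Step 2 — sample covariance S[i,j] = (1/(n-1)) · Σ_k (x_{k,i} - mean_i) · (x_{k,j} - mean_j), with n-1 = 4.
  S[X_1,X_1] = ((-1.2)·(-1.2) + (-2.2)·(-2.2) + (0.8)·(0.8) + (-1.2)·(-1.2) + (3.8)·(3.8)) / 4 = 22.8/4 = 5.7
  S[X_1,X_2] = ((-1.2)·(1) + (-2.2)·(-2) + (0.8)·(0) + (-1.2)·(0) + (3.8)·(1)) / 4 = 7/4 = 1.75
  S[X_2,X_2] = ((1)·(1) + (-2)·(-2) + (0)·(0) + (0)·(0) + (1)·(1)) / 4 = 6/4 = 1.5

S is symmetric (S[j,i] = S[i,j]). Assembling:

S = [[5.7, 1.75],
 [1.75, 1.5]]


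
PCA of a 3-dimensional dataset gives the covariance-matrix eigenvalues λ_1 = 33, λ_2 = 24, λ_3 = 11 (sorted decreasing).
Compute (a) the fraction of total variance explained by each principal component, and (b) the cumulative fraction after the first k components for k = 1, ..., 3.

Step 1 — total variance = trace(Sigma) = Σ λ_i = 33 + 24 + 11 = 68.

Step 2 — fraction explained by component i = λ_i / Σ λ:
  PC1: 33/68 = 0.4853
  PC2: 24/68 = 0.3529
  PC3: 11/68 = 0.1618

Step 3 — cumulative fraction after k components = (λ_1 + ... + λ_k) / Σ λ:
  k = 1: 33/68 = 0.4853
  k = 2: (33 + 24)/68 = 57/68 = 0.8382
  k = 3: (33 + 24 + 11)/68 = 68/68 = 1

Summary (fraction, with percent):

explained: PC1 0.4853 (48.53%), PC2 0.3529 (35.29%), PC3 0.1618 (16.18%);  cumulative: 0.4853, 0.8382, 1


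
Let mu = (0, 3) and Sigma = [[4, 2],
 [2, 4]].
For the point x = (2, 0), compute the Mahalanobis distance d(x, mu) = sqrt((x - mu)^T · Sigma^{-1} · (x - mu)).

Step 1 — centre the observation: (x - mu) = (2, -3).

Step 2 — invert Sigma. det(Sigma) = 4·4 - (2)² = 12.
  Sigma^{-1} = (1/det) · [[d, -b], [-b, a]] = [[0.3333, -0.1667],
 [-0.1667, 0.3333]].

Step 3 — form the quadratic (x - mu)^T · Sigma^{-1} · (x - mu):
  Sigma^{-1} · (x - mu) = (1.1667, -1.3333).
  (x - mu)^T · [Sigma^{-1} · (x - mu)] = (2)·(1.1667) + (-3)·(-1.3333) = 6.3333.

Step 4 — take square root: d = √(6.3333) ≈ 2.5166.

d(x, mu) = √(6.3333) ≈ 2.5166


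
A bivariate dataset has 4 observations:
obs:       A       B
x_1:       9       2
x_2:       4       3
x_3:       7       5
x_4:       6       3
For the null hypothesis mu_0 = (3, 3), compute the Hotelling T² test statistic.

Step 1 — sample mean vector:
  mean(A) = (9 + 4 + 7 + 6) / 4 = 26/4 = 6.5
  mean(B) = (2 + 3 + 5 + 3) / 4 = 13/4 = 3.25
  x̄ = (6.5, 3.25),  deviation x̄ - mu_0 = (6.5, 3.25) - (3, 3) = (3.5, 0.25).

Step 2 — sample covariance matrix, S[i,j] = (1/(n-1)) · Σ_k (x_{k,i} - mean_i) · (x_{k,j} - mean_j), divisor n-1 = 3:
  S[A,A] = ((2.5)·(2.5) + (-2.5)·(-2.5) + (0.5)·(0.5) + (-0.5)·(-0.5)) / 3 = 13/3 = 4.3333
  S[A,B] = ((2.5)·(-1.25) + (-2.5)·(-0.25) + (0.5)·(1.75) + (-0.5)·(-0.25)) / 3 = -1.5/3 = -0.5
  S[B,B] = ((-1.25)·(-1.25) + (-0.25)·(-0.25) + (1.75)·(1.75) + (-0.25)·(-0.25)) / 3 = 4.75/3 = 1.5833
  S = [[4.3333, -0.5],
 [-0.5, 1.5833]].

Step 3 — invert S. det(S) = 4.3333·1.5833 - (-0.5)² = 6.6111.
  S^{-1} = (1/det) · [[d, -b], [-b, a]] = [[0.2395, 0.0756],
 [0.0756, 0.6555]].

Step 4 — quadratic form (x̄ - mu_0)^T · S^{-1} · (x̄ - mu_0):
  S^{-1} · (x̄ - mu_0) = (0.8571, 0.4286),
  (x̄ - mu_0)^T · [...] = (3.5)·(0.8571) + (0.25)·(0.4286) = 3.1071.

Step 5 — scale by n: T² = 4 · 3.1071 = 12.4286.

T² ≈ 12.4286


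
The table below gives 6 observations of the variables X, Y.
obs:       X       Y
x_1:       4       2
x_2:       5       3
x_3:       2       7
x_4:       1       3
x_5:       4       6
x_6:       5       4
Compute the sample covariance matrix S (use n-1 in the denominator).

Step 1 — column means:
  mean(X) = (4 + 5 + 2 + 1 + 4 + 5) / 6 = 21/6 = 3.5
  mean(Y) = (2 + 3 + 7 + 3 + 6 + 4) / 6 = 25/6 = 4.1667

Step 2 — sample covariance S[i,j] = (1/(n-1)) · Σ_k (x_{k,i} - mean_i) · (x_{k,j} - mean_j), with n-1 = 5.
  S[X,X] = ((0.5)·(0.5) + (1.5)·(1.5) + (-1.5)·(-1.5) + (-2.5)·(-2.5) + (0.5)·(0.5) + (1.5)·(1.5)) / 5 = 13.5/5 = 2.7
  S[X,Y] = ((0.5)·(-2.1667) + (1.5)·(-1.1667) + (-1.5)·(2.8333) + (-2.5)·(-1.1667) + (0.5)·(1.8333) + (1.5)·(-0.1667)) / 5 = -3.5/5 = -0.7
  S[Y,Y] = ((-2.1667)·(-2.1667) + (-1.1667)·(-1.1667) + (2.8333)·(2.8333) + (-1.1667)·(-1.1667) + (1.8333)·(1.8333) + (-0.1667)·(-0.1667)) / 5 = 18.8333/5 = 3.7667

S is symmetric (S[j,i] = S[i,j]). Assembling:

S = [[2.7, -0.7],
 [-0.7, 3.7667]]


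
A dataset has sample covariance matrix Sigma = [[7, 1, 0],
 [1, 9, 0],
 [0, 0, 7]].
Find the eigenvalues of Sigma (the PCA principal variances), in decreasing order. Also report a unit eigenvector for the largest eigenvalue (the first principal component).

Step 1 — characteristic polynomial p(λ) = det(λI - Sigma) = λ³ - tr·λ² + c_1·λ - det, where tr = trace, c_1 = sum of the principal 2×2 minors, det = det(Sigma):
  tr = 7 + 9 + 7 = 23,
  c_1 = (7·9 - (1)²) + (7·7 - (0)²) + (9·7 - (0)²) = 62 + 49 + 63 = 174,
  det = 7·(9·7 - (0)²) - (1)·((1)·7 - (0)·(0)) + (0)·((1)·(0) - 9·(0)) = 7·(63) - (1)·(7) + (0)·(0) = 434.
  So p(λ) = λ³ - 23λ² + 174λ - 434.
Step 2 — look for an integer root (rational root theorem: any rational root is an integer divisor of 434). Testing λ = 7:
  p(7) = 343 - 1127 + 1218 - 434 = 0  ✓
  Dividing out (λ - 7): p(λ) = (λ - 7)(λ² - 16λ + 62).
Step 3 — remaining eigenvalues from the quadratic λ² - 16λ + 62 = 0:
  Δ = 16² - 4·62 = 256 - 248 = 8,  λ = (16 ± √8)/2 = (16 ± 2.8284)/2 ≈ 9.4142 or 6.5858.
  Sorted: λ_1 = 9.4142,  λ_2 = 7,  λ_3 = 6.5858  (check: sum = 23 = tr ✓).

Step 4 — unit eigenvector for λ_1 ≈ 9.4142: v spans the null space of (Sigma - λ_1 I), whose rows are
  r_1 = (-2.4142, 1, 0),  r_2 = (1, -0.4142, 0),  r_3 = (0, 0, -2.4142).
  v is orthogonal to every row, so take v ∝ r_1 × r_3 = ((1)·(-2.4142) - (0)·(0), (0)·(0) - (-2.4142)·(-2.4142), (-2.4142)·(0) - (1)·(0)) ≈ (-2.4142, -5.8284, 0).
  Rescale (multiply by -1 so the first nonzero entry is positive): u = (2.4142, 5.8284, 0).
  ||u|| = √((2.4142)² + (5.8284)² + (0)²) = √(39.799) ≈ 6.3086,  v_1 = u/||u|| ≈ (0.3827, 0.9239, 0) (||v_1|| = 1).

λ_1 = 9.4142,  λ_2 = 7,  λ_3 = 6.5858;  v_1 ≈ (0.3827, 0.9239, 0)


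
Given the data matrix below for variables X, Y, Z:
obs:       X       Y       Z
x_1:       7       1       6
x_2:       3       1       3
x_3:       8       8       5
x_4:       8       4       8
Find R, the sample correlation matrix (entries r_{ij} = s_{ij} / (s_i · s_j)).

Step 1 — column means:
  mean(X) = (7 + 3 + 8 + 8) / 4 = 26/4 = 6.5
  mean(Y) = (1 + 1 + 8 + 4) / 4 = 14/4 = 3.5
  mean(Z) = (6 + 3 + 5 + 8) / 4 = 22/4 = 5.5

Step 2 — sample variances and covariances s[i,j] = (1/(n-1)) · Σ_k (x_{k,i} - mean_i) · (x_{k,j} - mean_j), with n-1 = 3:
  s[X,X] = ((0.5)·(0.5) + (-3.5)·(-3.5) + (1.5)·(1.5) + (1.5)·(1.5)) / 3 = 17/3 = 5.6667
  s[X,Y] = ((0.5)·(-2.5) + (-3.5)·(-2.5) + (1.5)·(4.5) + (1.5)·(0.5)) / 3 = 15/3 = 5
  s[X,Z] = ((0.5)·(0.5) + (-3.5)·(-2.5) + (1.5)·(-0.5) + (1.5)·(2.5)) / 3 = 12/3 = 4
  s[Y,Y] = ((-2.5)·(-2.5) + (-2.5)·(-2.5) + (4.5)·(4.5) + (0.5)·(0.5)) / 3 = 33/3 = 11
  s[Y,Z] = ((-2.5)·(0.5) + (-2.5)·(-2.5) + (4.5)·(-0.5) + (0.5)·(2.5)) / 3 = 4/3 = 1.3333
  s[Z,Z] = ((0.5)·(0.5) + (-2.5)·(-2.5) + (-0.5)·(-0.5) + (2.5)·(2.5)) / 3 = 13/3 = 4.3333
  Sample standard deviations s_i = √(s[i,i]):
  s(X) = √(5.6667) = 2.3805
  s(Y) = √(11) = 3.3166
  s(Z) = √(4.3333) = 2.0817

Step 3 — r_{ij} = s_{ij} / (s_i · s_j):
  r[X,X] = 1 (diagonal).
  r[X,Y] = 5 / (2.3805 · 3.3166) = 5 / 7.8951 = 0.6333
  r[X,Z] = 4 / (2.3805 · 2.0817) = 4 / 4.9554 = 0.8072
  r[Y,Y] = 1 (diagonal).
  r[Y,Z] = 1.3333 / (3.3166 · 2.0817) = 1.3333 / 6.9041 = 0.1931
  r[Z,Z] = 1 (diagonal).

R is symmetric with unit diagonal. Assembling:

R = [[1, 0.6333, 0.8072],
 [0.6333, 1, 0.1931],
 [0.8072, 0.1931, 1]]
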